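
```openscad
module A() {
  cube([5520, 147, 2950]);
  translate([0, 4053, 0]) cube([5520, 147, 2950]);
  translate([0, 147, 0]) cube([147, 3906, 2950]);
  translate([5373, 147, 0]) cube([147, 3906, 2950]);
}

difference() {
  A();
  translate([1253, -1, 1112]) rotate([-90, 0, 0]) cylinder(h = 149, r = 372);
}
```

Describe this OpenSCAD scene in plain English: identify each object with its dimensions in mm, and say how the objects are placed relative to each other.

A is a box-shaped house frame (walls only): outside footprint 5520×4200 mm, wall height 2950 mm, wall thickness 147 mm. The two y-facing walls run the full x-width; the two x-facing walls fit between the inner faces of the y-facing walls.

The house frame has a circular hole of radius 372 mm through its front wall, centred at (x = 1253, z = 1112).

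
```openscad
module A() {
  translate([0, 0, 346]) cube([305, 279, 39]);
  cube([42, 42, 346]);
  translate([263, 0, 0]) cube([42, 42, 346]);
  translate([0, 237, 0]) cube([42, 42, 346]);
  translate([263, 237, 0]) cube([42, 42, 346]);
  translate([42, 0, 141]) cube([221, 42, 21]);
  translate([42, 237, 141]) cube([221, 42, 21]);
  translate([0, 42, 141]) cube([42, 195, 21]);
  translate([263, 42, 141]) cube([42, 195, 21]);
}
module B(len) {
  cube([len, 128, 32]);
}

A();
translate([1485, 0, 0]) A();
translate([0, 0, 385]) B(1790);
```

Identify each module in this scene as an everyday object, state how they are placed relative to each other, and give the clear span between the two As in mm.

Second stool starts at x = 1485; first ends at x = 305; clear span = 1485 − 305 = 1180 mm.

A is a stool. B is a beam. A beam spans the tops of two stools. The clear span between the two stools is 1180 mm.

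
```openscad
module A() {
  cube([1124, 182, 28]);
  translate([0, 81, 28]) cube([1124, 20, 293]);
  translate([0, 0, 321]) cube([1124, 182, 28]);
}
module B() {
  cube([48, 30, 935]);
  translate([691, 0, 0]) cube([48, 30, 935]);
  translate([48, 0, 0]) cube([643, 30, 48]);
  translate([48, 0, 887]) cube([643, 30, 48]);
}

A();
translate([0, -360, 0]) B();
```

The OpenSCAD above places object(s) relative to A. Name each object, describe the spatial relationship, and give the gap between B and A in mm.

A is an I-beam. B is a picture frame. The picture frame is on the floor beside the I-beam on its −y side. The gap between the picture frame and the I-beam is 330 mm.

The picture frame's nearest face is 330 mm from the I-beam's −y face.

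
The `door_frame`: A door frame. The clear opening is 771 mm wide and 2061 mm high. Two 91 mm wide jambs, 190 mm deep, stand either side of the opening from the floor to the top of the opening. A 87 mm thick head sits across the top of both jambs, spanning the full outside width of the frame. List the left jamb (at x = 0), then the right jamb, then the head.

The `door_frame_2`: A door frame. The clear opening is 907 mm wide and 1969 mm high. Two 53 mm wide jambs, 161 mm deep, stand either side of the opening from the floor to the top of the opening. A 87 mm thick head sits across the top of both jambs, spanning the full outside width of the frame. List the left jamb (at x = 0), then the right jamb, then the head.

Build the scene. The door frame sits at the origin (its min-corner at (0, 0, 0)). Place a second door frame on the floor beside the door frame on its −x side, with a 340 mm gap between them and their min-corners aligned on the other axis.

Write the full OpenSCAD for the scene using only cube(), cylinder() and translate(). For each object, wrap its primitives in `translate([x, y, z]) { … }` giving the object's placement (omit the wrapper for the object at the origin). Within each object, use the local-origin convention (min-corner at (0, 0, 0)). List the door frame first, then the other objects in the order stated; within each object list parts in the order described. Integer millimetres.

cube([91, 190, 2061]);
translate([862, 0, 0]) cube([91, 190, 2061]);
translate([0, 0, 2061]) cube([953, 190, 87]);
translate([-1353, 0, 0]) {
  cube([53, 161, 1969]);
  translate([960, 0, 0]) cube([53, 161, 1969]);
  translate([0, 0, 1969]) cube([1013, 161, 87]);
}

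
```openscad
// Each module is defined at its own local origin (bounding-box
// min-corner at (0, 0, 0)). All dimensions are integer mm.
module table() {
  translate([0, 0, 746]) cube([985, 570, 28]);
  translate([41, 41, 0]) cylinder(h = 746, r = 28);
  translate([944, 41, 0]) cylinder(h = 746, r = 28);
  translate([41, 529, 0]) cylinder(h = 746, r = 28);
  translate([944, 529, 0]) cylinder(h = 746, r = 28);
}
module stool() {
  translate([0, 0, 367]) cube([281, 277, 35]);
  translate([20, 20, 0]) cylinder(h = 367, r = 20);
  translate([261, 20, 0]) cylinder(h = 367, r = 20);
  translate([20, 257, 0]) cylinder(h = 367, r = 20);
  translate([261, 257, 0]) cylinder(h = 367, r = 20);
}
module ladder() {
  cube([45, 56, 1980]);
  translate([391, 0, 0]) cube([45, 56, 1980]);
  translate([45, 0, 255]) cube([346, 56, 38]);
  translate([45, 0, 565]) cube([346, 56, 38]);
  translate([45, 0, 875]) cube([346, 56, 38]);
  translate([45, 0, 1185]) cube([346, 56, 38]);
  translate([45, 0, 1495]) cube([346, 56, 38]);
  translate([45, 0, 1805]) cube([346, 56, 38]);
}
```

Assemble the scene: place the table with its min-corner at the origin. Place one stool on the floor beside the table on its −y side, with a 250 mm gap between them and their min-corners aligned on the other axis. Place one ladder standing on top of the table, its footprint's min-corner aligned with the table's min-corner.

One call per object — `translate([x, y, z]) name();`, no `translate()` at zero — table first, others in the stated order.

table();
translate([0, -527, 0]) stool();
translate([0, 0, 774]) ladder();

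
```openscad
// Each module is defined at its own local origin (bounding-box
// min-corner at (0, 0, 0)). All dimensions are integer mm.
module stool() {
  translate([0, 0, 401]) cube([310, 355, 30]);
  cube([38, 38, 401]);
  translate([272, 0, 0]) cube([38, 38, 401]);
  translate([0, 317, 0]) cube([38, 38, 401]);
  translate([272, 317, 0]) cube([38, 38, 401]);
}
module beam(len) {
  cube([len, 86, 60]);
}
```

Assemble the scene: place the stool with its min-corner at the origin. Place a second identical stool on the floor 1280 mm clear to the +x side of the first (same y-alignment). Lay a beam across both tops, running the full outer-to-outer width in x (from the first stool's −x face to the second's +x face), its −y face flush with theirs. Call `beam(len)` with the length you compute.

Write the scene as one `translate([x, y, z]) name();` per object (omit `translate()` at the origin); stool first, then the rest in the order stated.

stool();
translate([1590, 0, 0]) stool();
translate([0, 0, 431]) beam(1900);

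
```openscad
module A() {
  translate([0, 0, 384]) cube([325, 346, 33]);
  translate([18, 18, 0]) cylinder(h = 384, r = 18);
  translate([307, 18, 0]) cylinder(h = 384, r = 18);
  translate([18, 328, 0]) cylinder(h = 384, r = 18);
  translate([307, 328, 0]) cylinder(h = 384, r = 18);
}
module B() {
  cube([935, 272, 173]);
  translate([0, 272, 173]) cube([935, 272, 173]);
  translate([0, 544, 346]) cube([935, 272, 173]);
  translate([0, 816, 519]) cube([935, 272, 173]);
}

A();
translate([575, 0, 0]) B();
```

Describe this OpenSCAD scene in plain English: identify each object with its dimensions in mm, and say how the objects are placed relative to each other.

A is a simple wooden stool: a rectangular seat 325 mm (x) by 346 mm (y), 33 mm thick, top face at z = 417 mm, on four round legs, each 36 mm in diameter. The legs rest on z = 0, each leg's axis is inset half a diameter from the nearest pair of seat edges (so the leg's bounding box is flush with the corner).

B is a straight staircase of 4 solid steps. Each step is 935 mm wide (x), 272 mm deep (y, the going) and 173 mm tall (the rise). The first step rests on the floor; each subsequent step sits one going further in +y and one rise higher in +z, directly behind and above the previous step with no overlap.

The staircase is on the floor beside the stool on its +x side.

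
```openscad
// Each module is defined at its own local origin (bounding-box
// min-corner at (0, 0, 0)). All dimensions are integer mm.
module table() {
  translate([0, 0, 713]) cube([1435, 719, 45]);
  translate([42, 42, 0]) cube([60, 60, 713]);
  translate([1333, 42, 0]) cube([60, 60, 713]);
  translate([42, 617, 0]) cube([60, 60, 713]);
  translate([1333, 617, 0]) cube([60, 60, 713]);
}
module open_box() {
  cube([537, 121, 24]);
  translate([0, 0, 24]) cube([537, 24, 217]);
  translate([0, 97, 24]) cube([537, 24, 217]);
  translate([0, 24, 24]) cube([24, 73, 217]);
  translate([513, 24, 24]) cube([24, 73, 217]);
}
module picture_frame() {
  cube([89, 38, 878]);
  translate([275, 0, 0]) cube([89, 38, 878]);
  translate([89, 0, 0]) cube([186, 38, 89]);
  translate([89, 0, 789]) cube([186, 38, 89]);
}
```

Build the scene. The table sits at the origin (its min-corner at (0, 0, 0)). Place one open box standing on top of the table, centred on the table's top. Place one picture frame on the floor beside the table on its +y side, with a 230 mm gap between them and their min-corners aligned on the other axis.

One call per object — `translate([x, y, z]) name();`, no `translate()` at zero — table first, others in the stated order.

table();
translate([449, 299, 758]) open_box();
translate([0, 949, 0]) picture_frame();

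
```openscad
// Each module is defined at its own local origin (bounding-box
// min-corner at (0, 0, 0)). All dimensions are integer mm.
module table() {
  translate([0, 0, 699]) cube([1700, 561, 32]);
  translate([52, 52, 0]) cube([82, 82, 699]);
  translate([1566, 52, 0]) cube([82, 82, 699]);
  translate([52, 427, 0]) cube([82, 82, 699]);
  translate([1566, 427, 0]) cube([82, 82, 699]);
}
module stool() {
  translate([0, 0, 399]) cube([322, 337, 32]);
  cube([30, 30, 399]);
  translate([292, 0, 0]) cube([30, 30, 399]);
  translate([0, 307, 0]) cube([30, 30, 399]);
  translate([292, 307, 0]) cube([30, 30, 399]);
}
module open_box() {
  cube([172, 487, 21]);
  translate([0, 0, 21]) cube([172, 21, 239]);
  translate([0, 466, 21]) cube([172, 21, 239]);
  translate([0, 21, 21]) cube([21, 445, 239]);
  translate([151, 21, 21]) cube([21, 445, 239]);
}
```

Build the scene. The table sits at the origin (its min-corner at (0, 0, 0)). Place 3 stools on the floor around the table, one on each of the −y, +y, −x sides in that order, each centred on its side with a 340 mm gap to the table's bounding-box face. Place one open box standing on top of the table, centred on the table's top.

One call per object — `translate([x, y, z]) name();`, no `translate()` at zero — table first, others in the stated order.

table();
translate([689, -677, 0]) stool();
translate([689, 901, 0]) stool();
translate([-662, 112, 0]) stool();
translate([764, 37, 731]) open_box();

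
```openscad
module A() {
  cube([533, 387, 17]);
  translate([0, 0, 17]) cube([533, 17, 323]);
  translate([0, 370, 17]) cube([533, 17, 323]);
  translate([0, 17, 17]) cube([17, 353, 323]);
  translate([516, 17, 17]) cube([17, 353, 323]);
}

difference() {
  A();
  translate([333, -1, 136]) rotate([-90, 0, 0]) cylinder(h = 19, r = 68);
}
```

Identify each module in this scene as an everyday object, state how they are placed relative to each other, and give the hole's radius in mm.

The subtracted cylinder has r = 68 mm.

A is an open box. The open box has a circular hole through its front wall. The hole's radius is 68 mm.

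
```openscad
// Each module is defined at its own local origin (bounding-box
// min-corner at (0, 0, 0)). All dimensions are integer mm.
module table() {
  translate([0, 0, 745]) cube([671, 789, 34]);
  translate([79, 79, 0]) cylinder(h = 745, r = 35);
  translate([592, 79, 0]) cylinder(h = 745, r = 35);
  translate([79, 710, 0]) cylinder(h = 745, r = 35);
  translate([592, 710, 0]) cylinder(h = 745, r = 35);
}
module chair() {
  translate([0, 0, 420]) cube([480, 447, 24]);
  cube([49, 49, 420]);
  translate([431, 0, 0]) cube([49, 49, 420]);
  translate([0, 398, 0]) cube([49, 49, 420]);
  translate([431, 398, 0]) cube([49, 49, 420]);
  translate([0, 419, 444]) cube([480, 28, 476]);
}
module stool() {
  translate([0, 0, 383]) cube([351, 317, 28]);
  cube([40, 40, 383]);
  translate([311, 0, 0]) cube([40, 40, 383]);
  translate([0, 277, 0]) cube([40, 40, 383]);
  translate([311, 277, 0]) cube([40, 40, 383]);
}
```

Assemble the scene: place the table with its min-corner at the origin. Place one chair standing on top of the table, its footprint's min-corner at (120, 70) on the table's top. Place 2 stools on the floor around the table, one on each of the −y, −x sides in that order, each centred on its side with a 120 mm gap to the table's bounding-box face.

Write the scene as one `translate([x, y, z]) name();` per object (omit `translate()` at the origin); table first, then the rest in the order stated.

table();
translate([120, 70, 779]) chair();
translate([160, -437, 0]) stool();
translate([-471, 236, 0]) stool();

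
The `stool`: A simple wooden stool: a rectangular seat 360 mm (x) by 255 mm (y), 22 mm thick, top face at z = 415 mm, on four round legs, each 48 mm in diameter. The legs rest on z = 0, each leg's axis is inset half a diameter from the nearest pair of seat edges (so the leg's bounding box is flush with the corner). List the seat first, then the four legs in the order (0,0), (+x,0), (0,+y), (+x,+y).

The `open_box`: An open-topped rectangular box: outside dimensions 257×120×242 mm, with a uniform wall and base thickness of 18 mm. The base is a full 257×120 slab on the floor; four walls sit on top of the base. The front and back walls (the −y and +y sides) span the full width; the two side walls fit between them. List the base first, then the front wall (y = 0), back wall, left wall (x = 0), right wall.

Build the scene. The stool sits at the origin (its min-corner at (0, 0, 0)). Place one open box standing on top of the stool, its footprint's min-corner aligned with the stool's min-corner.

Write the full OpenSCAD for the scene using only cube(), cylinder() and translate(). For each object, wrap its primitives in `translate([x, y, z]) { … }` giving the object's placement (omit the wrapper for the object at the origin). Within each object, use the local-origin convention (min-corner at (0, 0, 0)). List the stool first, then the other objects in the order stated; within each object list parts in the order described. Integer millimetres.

translate([0, 0, 393]) cube([360, 255, 22]);
translate([24, 24, 0]) cylinder(h = 393, r = 24);
translate([336, 24, 0]) cylinder(h = 393, r = 24);
translate([24, 231, 0]) cylinder(h = 393, r = 24);
translate([336, 231, 0]) cylinder(h = 393, r = 24);
translate([0, 0, 415]) {
  cube([257, 120, 18]);
  translate([0, 0, 18]) cube([257, 18, 224]);
  translate([0, 102, 18]) cube([257, 18, 224]);
  translate([0, 18, 18]) cube([18, 84, 224]);
  translate([239, 18, 18]) cube([18, 84, 224]);
}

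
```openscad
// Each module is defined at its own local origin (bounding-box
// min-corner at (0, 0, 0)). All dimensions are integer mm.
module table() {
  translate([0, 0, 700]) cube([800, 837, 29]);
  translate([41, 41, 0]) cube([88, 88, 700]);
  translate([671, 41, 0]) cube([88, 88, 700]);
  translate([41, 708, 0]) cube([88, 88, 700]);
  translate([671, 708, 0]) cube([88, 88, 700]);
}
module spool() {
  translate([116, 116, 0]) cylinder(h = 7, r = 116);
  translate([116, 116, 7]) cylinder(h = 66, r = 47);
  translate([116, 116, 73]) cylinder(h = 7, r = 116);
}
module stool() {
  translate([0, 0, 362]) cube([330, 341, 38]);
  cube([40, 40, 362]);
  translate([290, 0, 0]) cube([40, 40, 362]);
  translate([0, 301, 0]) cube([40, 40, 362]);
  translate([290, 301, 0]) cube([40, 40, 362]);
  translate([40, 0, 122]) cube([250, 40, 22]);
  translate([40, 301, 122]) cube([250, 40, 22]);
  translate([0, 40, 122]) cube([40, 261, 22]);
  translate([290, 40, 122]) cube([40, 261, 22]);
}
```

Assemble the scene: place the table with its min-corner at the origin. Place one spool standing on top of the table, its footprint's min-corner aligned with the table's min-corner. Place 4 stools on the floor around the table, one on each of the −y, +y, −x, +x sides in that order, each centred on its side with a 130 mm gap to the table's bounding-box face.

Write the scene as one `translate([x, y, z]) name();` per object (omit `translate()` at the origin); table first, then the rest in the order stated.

table();
translate([0, 0, 729]) spool();
translate([235, -471, 0]) stool();
translate([235, 967, 0]) stool();
translate([-460, 248, 0]) stool();
translate([930, 248, 0]) stool();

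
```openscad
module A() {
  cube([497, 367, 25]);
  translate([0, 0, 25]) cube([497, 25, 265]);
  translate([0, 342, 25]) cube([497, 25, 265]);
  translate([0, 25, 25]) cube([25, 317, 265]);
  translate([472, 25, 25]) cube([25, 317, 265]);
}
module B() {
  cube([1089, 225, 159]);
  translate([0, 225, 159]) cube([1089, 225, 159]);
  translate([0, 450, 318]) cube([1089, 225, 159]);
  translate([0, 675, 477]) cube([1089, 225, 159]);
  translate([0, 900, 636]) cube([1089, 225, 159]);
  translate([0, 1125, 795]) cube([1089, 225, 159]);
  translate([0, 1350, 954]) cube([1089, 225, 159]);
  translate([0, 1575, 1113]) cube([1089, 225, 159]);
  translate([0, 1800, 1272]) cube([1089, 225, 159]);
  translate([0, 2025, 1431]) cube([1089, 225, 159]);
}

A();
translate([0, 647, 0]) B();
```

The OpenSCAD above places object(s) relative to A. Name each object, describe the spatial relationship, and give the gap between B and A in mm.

The staircase's nearest face is 280 mm from the open box's +y face.

A is an open box. B is a staircase. The staircase is on the floor beside the open box on its +y side. The gap between the staircase and the open box is 280 mm.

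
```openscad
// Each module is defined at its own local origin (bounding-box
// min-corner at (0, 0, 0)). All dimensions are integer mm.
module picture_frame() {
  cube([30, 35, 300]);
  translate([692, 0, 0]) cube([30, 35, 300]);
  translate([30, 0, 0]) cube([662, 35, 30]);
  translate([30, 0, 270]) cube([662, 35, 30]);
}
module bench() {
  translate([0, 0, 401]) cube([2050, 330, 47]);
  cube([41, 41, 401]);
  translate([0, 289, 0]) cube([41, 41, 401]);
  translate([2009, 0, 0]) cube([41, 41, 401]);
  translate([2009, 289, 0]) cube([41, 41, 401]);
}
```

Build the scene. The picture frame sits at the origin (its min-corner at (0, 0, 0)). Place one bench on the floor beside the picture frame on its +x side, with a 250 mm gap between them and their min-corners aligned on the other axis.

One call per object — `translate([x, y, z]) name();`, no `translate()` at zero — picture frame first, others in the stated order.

picture_frame();
translate([972, 0, 0]) bench();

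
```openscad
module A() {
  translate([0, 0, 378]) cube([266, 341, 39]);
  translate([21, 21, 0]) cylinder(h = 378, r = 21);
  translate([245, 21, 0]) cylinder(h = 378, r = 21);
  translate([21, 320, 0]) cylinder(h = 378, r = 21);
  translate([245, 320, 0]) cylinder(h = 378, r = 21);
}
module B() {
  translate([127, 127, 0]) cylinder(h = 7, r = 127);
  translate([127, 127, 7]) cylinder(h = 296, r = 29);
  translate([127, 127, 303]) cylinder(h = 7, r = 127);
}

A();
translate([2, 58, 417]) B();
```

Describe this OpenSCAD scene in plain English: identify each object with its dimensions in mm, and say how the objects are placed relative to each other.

A is a simple wooden stool: a rectangular seat 266 mm (x) by 341 mm (y), 39 mm thick, top face at z = 417 mm, on four round legs, each 42 mm in diameter. The legs rest on z = 0, each leg's axis is inset half a diameter from the nearest pair of seat edges (so the leg's bounding box is flush with the corner).

B is a spool: two coaxial disc flanges of radius 127 mm and thickness 7 mm, joined by a core cylinder of radius 29 mm and height 296 mm. The lower flange rests on z = 0 and the three cylinders share a vertical axis.

The spool is on top of the stool.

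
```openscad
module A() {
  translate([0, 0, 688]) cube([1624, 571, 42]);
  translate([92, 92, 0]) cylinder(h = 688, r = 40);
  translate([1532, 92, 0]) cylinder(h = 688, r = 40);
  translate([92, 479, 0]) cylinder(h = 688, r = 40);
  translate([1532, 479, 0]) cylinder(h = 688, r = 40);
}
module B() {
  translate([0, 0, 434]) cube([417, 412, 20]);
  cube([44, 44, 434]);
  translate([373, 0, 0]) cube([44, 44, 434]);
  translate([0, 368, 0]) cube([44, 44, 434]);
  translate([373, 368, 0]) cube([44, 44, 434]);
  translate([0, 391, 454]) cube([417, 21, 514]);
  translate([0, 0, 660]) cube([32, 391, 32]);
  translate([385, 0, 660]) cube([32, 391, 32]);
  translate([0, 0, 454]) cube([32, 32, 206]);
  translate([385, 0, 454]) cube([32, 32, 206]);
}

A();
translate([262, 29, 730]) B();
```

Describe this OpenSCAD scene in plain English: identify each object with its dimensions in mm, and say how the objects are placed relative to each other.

A is a table: top 1624 mm (x) × 571 mm (y), 42 mm thick, upper face at z = 730 mm, on four round legs of 80 mm diameter, each leg's bounding box inset 52 mm from the nearest pair of top edges, running from z = 0 to the bottom of the top.

B is a chair. The seat is a 417×412×20 mm slab with its top at z = 454 mm, on four 44×44 mm corner legs (flush with the seat edges, standing on z = 0). A flat backrest 21 mm thick, 514 mm tall, spans the full seat width and rises from the seat top along its +y edge, rear face flush with the rear of the seat. Two armrests of 32×32 mm section run along each side from the seat's front edge to the front of the backrest, top faces 238 mm above the seat top and outer faces flush with the seat's x-edges; a 32×32 mm post under the front of each armrest stands on the seat at the front corner.

The chair is on top of the table.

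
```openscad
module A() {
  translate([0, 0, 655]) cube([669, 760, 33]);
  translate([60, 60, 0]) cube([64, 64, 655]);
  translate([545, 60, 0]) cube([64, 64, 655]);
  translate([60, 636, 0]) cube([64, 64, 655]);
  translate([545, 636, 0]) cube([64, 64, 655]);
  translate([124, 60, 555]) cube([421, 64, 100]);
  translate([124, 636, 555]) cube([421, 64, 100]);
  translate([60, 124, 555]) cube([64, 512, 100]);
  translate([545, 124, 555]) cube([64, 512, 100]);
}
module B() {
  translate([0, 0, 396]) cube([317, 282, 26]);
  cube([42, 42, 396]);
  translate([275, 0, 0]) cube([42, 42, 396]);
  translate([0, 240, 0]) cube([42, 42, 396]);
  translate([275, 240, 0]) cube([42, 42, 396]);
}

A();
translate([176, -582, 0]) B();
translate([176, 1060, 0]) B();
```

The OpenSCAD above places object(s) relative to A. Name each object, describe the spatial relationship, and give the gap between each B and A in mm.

Each stool's nearest face is 300 mm from the table's bounding box.

A is a table. B is a stool. Two stools sit around the table at the −y, +y sides. The gap between each stool and the table is 300 mm.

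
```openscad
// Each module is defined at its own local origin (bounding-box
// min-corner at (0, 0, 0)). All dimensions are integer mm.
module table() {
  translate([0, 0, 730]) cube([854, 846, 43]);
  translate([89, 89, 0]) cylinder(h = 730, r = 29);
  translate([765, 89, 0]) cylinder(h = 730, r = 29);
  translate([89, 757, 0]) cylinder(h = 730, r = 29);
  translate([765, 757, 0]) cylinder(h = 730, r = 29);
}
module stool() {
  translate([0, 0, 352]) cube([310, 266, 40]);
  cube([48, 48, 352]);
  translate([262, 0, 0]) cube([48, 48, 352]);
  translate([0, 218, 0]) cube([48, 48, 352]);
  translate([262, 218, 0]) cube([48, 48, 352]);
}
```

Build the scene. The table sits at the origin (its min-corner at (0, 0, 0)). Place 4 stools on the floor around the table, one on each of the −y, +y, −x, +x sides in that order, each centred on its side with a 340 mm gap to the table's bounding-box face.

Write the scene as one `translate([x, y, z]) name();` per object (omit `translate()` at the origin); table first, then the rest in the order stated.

table();
translate([272, -606, 0]) stool();
translate([272, 1186, 0]) stool();
translate([-650, 290, 0]) stool();
translate([1194, 290, 0]) stool();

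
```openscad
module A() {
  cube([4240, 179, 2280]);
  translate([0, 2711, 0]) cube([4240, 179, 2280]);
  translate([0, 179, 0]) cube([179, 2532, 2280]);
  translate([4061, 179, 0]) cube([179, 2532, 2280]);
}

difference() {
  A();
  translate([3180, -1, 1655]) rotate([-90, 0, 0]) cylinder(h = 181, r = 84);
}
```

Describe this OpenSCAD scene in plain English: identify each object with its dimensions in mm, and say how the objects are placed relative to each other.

A is the wall frame of a small rectangular building: four walls, each 2280 mm tall and 179 mm thick, enclosing a footprint 4240 mm (x) by 2890 mm (y) outside-to-outside, with no floor or roof. The front and back walls (the −y and +y sides) span the full width; the two side walls fit between them.

The house frame has a circular hole of radius 84 mm through its front wall, centred at (x = 3180, z = 1655).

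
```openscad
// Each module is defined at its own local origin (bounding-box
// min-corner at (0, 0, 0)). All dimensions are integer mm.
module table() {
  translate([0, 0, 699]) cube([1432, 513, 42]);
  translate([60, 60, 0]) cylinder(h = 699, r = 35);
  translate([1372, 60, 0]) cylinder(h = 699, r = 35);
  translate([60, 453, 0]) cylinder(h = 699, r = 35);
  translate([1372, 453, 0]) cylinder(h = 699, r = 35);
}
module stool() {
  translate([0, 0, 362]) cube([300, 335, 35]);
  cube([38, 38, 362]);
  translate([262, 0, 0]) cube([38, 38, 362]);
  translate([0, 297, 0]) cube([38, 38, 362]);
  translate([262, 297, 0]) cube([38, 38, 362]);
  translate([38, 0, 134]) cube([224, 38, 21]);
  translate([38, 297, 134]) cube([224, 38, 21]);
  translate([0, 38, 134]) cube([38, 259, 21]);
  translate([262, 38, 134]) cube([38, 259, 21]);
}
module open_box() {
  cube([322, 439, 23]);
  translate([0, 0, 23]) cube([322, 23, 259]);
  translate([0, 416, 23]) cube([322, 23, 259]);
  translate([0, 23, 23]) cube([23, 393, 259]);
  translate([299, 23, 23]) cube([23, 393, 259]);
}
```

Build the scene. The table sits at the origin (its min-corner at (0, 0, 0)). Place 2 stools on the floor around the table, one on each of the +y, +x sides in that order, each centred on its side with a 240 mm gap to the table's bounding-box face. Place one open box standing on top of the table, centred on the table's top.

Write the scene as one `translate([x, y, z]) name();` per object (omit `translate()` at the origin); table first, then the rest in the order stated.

table();
translate([566, 753, 0]) stool();
translate([1672, 89, 0]) stool();
translate([555, 37, 741]) open_box();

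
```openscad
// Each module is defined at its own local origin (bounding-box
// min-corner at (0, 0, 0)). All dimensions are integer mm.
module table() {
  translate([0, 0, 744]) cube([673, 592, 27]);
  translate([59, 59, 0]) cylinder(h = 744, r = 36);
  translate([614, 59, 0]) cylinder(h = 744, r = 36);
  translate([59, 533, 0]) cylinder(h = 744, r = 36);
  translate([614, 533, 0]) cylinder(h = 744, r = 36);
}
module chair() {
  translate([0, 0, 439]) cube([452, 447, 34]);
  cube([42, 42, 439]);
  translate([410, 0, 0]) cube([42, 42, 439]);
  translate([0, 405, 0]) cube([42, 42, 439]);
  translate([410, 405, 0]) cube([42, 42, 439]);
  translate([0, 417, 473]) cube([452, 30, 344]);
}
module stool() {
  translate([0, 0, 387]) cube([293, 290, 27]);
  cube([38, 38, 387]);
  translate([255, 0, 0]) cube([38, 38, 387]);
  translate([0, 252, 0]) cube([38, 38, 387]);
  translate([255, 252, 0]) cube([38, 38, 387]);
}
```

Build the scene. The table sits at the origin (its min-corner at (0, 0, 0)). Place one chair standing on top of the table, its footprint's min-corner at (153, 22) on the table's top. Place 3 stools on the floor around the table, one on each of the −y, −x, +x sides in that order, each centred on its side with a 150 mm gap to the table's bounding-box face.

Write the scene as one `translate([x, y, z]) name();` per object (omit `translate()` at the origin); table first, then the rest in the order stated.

table();
translate([153, 22, 771]) chair();
translate([190, -440, 0]) stool();
translate([-443, 151, 0]) stool();
translate([823, 151, 0]) stool();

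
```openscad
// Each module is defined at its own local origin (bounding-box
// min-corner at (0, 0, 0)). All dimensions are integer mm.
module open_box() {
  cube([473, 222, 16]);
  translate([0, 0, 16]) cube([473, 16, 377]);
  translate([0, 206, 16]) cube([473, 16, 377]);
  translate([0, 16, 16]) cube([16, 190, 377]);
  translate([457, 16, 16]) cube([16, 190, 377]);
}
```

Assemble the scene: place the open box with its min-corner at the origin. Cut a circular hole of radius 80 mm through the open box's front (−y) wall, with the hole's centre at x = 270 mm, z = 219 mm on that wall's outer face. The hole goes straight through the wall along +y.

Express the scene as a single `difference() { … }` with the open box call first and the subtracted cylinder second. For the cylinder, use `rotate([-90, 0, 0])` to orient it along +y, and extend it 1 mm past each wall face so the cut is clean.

difference() {
  open_box();
  translate([270, -1, 219]) rotate([-90, 0, 0]) cylinder(h = 18, r = 80);
}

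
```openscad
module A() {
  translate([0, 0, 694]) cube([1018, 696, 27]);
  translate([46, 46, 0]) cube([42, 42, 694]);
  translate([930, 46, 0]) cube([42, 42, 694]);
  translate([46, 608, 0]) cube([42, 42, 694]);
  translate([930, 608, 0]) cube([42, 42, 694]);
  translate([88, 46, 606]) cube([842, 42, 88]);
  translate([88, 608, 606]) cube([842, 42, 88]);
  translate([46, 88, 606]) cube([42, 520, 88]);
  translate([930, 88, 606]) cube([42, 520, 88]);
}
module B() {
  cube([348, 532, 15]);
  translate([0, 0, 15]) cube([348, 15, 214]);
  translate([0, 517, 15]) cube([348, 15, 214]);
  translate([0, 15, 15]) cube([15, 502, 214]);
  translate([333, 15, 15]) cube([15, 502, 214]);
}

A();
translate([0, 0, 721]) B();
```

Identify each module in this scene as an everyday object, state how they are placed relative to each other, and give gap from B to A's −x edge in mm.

A is a table. B is an open box. The open box is on top of the table. The gap from the open box to the table's −x edge is 0 mm.

The open box's min-x is at 0; the table's min-x is 0; gap = 0 mm.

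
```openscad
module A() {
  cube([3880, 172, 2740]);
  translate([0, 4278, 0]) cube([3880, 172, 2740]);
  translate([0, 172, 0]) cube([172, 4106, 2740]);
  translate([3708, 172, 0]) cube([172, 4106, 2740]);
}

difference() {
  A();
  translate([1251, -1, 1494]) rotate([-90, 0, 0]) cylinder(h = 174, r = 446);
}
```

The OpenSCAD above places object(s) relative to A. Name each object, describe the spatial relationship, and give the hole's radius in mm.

A is a house frame. The house frame has a circular hole through its front wall. The hole's radius is 446 mm.

The subtracted cylinder has r = 446 mm.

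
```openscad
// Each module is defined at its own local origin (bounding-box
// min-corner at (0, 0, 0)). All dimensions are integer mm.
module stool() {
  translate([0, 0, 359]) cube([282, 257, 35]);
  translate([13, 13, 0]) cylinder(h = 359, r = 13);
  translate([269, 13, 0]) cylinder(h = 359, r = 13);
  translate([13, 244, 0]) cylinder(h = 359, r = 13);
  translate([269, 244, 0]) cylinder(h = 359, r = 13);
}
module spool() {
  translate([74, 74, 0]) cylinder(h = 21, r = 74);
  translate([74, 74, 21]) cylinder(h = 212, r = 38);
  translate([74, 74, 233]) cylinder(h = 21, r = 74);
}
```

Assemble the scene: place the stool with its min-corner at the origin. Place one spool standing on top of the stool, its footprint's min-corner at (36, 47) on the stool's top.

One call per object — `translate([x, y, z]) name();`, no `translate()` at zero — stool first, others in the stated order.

stool();
translate([36, 47, 394]) spool();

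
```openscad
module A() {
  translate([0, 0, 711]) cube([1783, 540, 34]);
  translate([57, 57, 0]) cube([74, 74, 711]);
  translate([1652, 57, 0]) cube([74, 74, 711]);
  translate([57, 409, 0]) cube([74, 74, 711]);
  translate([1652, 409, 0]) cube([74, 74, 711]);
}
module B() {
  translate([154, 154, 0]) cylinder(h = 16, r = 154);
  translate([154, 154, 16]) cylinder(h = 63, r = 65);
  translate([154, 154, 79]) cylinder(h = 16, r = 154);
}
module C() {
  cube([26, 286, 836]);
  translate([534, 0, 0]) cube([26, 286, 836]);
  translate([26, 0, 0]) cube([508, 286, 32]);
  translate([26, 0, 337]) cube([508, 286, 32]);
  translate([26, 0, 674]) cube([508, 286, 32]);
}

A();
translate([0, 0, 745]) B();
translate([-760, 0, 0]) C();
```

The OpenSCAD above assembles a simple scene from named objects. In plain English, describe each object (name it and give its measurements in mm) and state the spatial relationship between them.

A is a rectangular dining table. The top is 1783×540×34 mm with its upper surface at z = 745 mm. It stands on four 74×74 mm square legs, each inset 57 mm from the nearest pair of top edges, running from the floor to the underside of the top.

B is a spool: two coaxial disc flanges of radius 154 mm and thickness 16 mm, joined by a core cylinder of radius 65 mm and height 63 mm. The lower flange rests on z = 0 and the three cylinders share a vertical axis.

C is a bookshelf 560 mm wide overall, 286 mm deep and 836 mm tall. The two sides are 26 mm thick vertical panels. 3 horizontal shelves of 32 mm thickness span between the inner faces of the sides; the lowest shelf sits on the floor and shelves are stacked with a clear vertical gap of 305 mm between each pair.

The spool is on top of the table. The bookshelf is on the floor beside the table on its −x side.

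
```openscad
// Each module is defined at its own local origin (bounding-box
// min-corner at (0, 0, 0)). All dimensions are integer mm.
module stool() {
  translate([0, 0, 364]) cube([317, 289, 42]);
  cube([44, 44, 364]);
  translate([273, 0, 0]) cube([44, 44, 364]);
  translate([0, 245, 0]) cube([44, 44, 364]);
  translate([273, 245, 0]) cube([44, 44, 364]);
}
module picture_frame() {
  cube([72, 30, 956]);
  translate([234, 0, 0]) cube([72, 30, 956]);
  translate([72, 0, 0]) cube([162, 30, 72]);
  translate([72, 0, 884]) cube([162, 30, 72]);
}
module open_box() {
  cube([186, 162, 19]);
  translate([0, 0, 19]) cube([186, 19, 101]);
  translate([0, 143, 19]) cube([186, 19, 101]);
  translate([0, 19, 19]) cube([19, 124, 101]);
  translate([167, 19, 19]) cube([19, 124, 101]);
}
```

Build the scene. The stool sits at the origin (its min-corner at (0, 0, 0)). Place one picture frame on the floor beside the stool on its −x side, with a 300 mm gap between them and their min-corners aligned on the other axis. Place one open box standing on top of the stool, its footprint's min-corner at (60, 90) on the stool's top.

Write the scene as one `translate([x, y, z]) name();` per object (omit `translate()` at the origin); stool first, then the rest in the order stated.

stool();
translate([-606, 0, 0]) picture_frame();
translate([60, 90, 406]) open_box();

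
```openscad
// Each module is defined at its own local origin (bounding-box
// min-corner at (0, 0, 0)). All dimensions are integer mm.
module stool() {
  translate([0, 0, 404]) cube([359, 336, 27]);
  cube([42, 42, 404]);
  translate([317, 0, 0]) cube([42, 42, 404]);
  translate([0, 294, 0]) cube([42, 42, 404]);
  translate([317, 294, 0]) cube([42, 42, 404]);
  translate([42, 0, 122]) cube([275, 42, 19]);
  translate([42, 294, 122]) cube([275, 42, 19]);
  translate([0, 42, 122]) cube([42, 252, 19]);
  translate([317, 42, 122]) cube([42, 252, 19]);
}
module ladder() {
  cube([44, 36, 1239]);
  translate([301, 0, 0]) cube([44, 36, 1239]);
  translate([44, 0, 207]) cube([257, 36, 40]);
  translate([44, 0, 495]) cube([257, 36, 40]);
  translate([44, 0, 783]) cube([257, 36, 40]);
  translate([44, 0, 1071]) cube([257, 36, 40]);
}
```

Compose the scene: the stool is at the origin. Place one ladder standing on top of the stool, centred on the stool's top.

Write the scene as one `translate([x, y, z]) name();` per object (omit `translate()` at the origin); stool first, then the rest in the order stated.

stool();
translate([7, 150, 431]) ladder();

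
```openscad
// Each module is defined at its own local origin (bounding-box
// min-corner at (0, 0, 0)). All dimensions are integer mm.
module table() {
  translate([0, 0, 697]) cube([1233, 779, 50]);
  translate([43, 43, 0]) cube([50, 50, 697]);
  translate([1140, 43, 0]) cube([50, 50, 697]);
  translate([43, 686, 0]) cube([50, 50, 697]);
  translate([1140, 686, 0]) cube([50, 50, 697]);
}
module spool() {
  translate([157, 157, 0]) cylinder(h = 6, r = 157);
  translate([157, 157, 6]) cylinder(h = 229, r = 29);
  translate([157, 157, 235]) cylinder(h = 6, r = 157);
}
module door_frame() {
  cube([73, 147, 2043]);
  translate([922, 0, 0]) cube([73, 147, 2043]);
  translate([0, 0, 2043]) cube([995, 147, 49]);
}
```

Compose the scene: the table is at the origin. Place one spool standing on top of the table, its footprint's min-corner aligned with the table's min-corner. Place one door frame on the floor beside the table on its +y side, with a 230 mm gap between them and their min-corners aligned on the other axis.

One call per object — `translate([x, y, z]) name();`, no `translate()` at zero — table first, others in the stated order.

table();
translate([0, 0, 747]) spool();
translate([0, 1009, 0]) door_frame();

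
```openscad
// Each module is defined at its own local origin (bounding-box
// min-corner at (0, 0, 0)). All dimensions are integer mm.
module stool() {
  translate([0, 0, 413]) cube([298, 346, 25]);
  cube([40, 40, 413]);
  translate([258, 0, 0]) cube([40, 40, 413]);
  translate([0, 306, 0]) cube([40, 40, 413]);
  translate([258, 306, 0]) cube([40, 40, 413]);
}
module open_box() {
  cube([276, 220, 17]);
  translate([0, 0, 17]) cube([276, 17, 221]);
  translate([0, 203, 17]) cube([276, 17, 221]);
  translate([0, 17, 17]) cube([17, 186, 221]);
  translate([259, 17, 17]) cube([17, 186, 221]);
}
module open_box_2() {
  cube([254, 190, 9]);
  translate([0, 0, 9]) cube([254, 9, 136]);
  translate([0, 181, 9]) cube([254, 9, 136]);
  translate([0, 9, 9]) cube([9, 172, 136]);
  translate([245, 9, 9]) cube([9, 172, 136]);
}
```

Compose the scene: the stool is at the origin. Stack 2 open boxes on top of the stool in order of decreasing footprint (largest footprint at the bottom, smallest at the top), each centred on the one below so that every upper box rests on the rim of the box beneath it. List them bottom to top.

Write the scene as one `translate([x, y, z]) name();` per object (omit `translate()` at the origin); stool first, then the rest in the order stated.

stool();
translate([11, 63, 438]) open_box();
translate([22, 78, 676]) open_box_2();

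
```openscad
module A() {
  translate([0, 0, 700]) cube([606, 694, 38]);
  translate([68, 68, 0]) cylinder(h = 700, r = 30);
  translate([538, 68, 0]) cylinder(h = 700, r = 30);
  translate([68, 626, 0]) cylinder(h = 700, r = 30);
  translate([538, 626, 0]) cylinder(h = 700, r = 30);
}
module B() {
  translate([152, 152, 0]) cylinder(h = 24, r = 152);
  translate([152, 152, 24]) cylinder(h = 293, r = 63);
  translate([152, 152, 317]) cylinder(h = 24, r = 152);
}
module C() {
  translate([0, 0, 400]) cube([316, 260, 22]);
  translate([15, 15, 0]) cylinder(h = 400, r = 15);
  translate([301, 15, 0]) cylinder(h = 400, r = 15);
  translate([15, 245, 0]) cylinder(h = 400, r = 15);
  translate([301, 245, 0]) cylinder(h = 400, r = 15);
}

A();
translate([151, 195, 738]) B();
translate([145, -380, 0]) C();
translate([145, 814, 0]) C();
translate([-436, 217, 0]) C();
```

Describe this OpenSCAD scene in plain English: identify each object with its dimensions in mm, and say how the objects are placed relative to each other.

A is a table: top 606 mm (x) × 694 mm (y), 38 mm thick, upper face at z = 738 mm, on four round legs of 60 mm diameter, each leg's bounding box inset 38 mm from the nearest pair of top edges, running from z = 0 to the bottom of the top.

B is a spool: two coaxial disc flanges of radius 152 mm and thickness 24 mm, joined by a core cylinder of radius 63 mm and height 293 mm. The lower flange rests on z = 0 and the three cylinders share a vertical axis.

C is a simple wooden stool: a rectangular seat 316 mm (x) by 260 mm (y), 22 mm thick, top face at z = 422 mm, on four round legs, each 30 mm in diameter. The legs rest on z = 0, each leg's axis is inset half a diameter from the nearest pair of seat edges (so the leg's bounding box is flush with the corner).

The spool is on top of the table, centred. Three stools sit around the table at the −y, +y, −x sides.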